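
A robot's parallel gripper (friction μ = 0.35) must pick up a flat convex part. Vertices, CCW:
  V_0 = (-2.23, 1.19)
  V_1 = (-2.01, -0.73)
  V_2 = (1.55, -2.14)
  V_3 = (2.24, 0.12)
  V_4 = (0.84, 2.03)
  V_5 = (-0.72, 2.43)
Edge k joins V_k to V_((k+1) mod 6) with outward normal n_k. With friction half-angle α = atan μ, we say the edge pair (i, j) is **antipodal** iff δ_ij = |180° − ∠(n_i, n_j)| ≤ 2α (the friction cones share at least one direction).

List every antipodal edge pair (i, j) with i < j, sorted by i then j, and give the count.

α = atan 0.35 = 19.29°;  2α = 38.58°
n_0 = (-0.9935, -0.1138)
n_1 = (-0.3682, -0.9297)
n_2 = (+0.9564, -0.2920)
n_3 = (+0.8065, +0.5912)
n_4 = (+0.2484, +0.9687)
n_5 = (-0.6346, +0.7728)
  (0,1): δ = 118.14°  ·
  (0,2): δ = 23.51°  ✓
  (0,3): δ = 29.70°  ✓
  (0,4): δ = 69.08°  ·
  (0,5): δ = 122.86°  ·
  (1,2): δ = 85.37°  ·
  (1,3): δ = 32.15°  ✓
  (1,4): δ = 7.23°  ✓
  (1,5): δ = 61.00°  ·
  (2,3): δ = 126.78°  ·
  (2,4): δ = 87.40°  ·
  (2,5): δ = 33.63°  ✓
  (3,4): δ = 140.62°  ·
  (3,5): δ = 86.85°  ·
  (4,5): δ = 126.23°  ·
antipodal pairs: 5

count = 5; pairs: (0,2), (0,3), (1,3), (1,4), (2,5)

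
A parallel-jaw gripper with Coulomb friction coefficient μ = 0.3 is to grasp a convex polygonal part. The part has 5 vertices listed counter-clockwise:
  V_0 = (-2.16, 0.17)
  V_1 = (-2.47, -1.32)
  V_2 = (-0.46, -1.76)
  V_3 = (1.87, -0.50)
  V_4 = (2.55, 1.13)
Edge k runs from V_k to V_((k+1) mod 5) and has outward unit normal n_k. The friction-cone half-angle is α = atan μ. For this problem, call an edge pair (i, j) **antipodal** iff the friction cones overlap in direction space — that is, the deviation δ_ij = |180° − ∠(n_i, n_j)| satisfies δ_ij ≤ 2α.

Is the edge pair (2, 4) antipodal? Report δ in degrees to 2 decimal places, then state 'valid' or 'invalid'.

α = atan 0.3 = 16.70°;  2α = 33.40°
edge 2: e_2 = (+2.33, +1.26);  n_2 = (+0.4757, -0.8796)
edge 4: e_4 = (-4.71, -0.96);  n_4 = (-0.1997, +0.9799)
∠(n_2, n_4) = 163.12°
δ = |180° − 163.12°| = 16.88°
16.88° ≤ 2α = 33.40°  →  valid

δ = 16.88°, valid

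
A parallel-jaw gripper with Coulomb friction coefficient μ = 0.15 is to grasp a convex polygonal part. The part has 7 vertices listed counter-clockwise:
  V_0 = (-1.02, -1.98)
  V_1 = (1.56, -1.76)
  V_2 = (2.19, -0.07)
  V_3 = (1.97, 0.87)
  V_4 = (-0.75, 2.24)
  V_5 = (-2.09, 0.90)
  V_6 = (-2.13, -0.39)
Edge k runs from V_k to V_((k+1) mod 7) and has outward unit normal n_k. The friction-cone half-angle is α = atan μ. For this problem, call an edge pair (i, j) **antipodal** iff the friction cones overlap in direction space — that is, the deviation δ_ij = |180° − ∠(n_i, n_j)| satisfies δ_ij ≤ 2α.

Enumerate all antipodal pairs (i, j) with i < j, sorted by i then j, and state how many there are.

count = 1; pairs: (2,5)

α = atan 0.15 = 8.53°;  2α = 17.06°
n_0 = (+0.0850, -0.9964)
n_1 = (+0.9370, -0.3493)
n_2 = (+0.9737, +0.2279)
n_3 = (+0.4498, +0.8931)
n_4 = (-0.7071, +0.7071)
n_5 = (-0.9995, +0.0310)
n_6 = (-0.8200, -0.5724)
  (0,1): δ = 115.32°  ·
  (0,2): δ = 81.70°  ·
  (0,3): δ = 31.61°  ·
  (0,4): δ = 40.13°  ·
  (0,5): δ = 83.35°  ·
  (0,6): δ = 120.05°  ·
  (1,2): δ = 146.38°  ·
  (1,3): δ = 96.29°  ·
  (1,4): δ = 24.56°  ·
  (1,5): δ = 18.67°  ·
  (1,6): δ = 55.36°  ·
  (2,3): δ = 129.91°  ·
  (2,4): δ = 58.17°  ·
  (2,5): δ = 14.95°  ✓
  (2,6): δ = 21.75°  ·
  (3,4): δ = 108.27°  ·
  (3,5): δ = 65.04°  ·
  (3,6): δ = 28.35°  ·
  (4,5): δ = 136.78°  ·
  (4,6): δ = 100.08°  ·
  (5,6): δ = 143.30°  ·
antipodal pairs: 1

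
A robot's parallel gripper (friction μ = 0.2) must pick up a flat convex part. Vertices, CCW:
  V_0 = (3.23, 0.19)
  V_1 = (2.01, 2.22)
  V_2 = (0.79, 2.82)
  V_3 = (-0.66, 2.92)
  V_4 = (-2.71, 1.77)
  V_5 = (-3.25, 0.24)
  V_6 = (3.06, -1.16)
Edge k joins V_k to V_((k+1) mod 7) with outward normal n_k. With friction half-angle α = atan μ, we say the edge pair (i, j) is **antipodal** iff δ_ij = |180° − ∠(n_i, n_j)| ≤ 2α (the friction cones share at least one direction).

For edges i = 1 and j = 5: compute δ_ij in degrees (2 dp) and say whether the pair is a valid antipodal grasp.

α = atan 0.2 = 11.31°;  2α = 22.62°
edge 1: e_1 = (-1.22, +0.60);  n_1 = (+0.4413, +0.8973)
edge 5: e_5 = (+6.31, -1.40);  n_5 = (-0.2166, -0.9763)
∠(n_1, n_5) = 166.32°
δ = |180° − 166.32°| = 13.68°
13.68° ≤ 2α = 22.62°  →  valid

δ = 13.68°, valid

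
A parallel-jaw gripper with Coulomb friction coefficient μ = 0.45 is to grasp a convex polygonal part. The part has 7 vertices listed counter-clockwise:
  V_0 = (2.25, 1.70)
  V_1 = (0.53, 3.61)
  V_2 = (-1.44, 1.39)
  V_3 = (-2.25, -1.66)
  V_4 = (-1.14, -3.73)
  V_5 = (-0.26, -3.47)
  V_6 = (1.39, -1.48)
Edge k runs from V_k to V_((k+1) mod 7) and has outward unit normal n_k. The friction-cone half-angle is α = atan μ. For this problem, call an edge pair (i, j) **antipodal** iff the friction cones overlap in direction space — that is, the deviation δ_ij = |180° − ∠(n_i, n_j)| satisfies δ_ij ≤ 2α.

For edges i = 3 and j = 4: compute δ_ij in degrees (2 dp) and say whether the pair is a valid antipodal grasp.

δ = 101.74°, invalid

α = atan 0.45 = 24.23°;  2α = 48.46°
edge 3: e_3 = (+1.11, -2.07);  n_3 = (-0.8813, -0.4726)
edge 4: e_4 = (+0.88, +0.26);  n_4 = (+0.2833, -0.9590)
∠(n_3, n_4) = 78.26°
δ = |180° − 78.26°| = 101.74°
101.74° > 2α = 48.46°  →  invalid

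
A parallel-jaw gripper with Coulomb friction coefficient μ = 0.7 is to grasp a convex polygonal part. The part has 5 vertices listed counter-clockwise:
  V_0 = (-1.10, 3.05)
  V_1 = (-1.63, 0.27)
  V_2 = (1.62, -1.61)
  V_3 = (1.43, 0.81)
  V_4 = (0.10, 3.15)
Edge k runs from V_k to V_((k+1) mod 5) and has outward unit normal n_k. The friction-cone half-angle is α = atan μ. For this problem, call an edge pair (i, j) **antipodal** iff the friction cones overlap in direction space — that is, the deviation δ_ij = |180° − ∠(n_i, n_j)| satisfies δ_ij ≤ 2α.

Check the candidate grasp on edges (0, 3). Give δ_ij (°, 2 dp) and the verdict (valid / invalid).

δ = 40.41°, valid

α = atan 0.7 = 34.99°;  2α = 69.98°
edge 0: e_0 = (-0.53, -2.78);  n_0 = (-0.9823, +0.1873)
edge 3: e_3 = (-1.33, +2.34);  n_3 = (+0.8694, +0.4941)
∠(n_0, n_3) = 139.59°
δ = |180° − 139.59°| = 40.41°
40.41° ≤ 2α = 69.98°  →  valid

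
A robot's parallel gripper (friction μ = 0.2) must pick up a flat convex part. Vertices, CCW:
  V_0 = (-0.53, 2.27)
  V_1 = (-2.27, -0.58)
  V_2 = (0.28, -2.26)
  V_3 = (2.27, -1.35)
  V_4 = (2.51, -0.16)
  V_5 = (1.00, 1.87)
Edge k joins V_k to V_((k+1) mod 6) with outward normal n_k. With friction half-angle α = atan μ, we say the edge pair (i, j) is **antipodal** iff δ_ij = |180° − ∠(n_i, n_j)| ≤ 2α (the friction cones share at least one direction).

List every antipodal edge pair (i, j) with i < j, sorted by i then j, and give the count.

α = atan 0.2 = 11.31°;  2α = 22.62°
n_0 = (-0.8535, +0.5211)
n_1 = (-0.5502, -0.8351)
n_2 = (+0.4159, -0.9094)
n_3 = (+0.9803, -0.1977)
n_4 = (+0.8024, +0.5968)
n_5 = (+0.2529, +0.9675)
  (0,1): δ = 91.97°  ·
  (0,2): δ = 34.02°  ·
  (0,3): δ = 20.00°  ✓
  (0,4): δ = 68.05°  ·
  (0,5): δ = 106.75°  ·
  (1,2): δ = 122.05°  ·
  (1,3): δ = 68.02°  ·
  (1,4): δ = 19.98°  ✓
  (1,5): δ = 18.73°  ✓
  (2,3): δ = 125.98°  ·
  (2,4): δ = 77.93°  ·
  (2,5): δ = 39.23°  ·
  (3,4): δ = 131.95°  ·
  (3,5): δ = 93.25°  ·
  (4,5): δ = 141.29°  ·
antipodal pairs: 3

count = 3; pairs: (0,3), (1,4), (1,5)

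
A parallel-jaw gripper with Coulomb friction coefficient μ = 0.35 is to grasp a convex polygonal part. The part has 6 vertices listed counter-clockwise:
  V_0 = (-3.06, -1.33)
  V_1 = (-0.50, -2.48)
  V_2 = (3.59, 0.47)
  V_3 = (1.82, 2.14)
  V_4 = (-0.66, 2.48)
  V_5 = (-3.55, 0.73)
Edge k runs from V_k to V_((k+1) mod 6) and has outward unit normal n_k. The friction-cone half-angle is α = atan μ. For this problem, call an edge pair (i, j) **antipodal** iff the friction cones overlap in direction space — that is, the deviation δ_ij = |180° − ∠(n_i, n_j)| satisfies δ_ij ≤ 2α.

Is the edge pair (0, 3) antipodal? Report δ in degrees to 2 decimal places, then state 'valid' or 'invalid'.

δ = 16.38°, valid

α = atan 0.35 = 19.29°;  2α = 38.58°
edge 0: e_0 = (+2.56, -1.15);  n_0 = (-0.4098, -0.9122)
edge 3: e_3 = (-2.48, +0.34);  n_3 = (+0.1358, +0.9907)
∠(n_0, n_3) = 163.62°
δ = |180° − 163.62°| = 16.38°
16.38° ≤ 2α = 38.58°  →  valid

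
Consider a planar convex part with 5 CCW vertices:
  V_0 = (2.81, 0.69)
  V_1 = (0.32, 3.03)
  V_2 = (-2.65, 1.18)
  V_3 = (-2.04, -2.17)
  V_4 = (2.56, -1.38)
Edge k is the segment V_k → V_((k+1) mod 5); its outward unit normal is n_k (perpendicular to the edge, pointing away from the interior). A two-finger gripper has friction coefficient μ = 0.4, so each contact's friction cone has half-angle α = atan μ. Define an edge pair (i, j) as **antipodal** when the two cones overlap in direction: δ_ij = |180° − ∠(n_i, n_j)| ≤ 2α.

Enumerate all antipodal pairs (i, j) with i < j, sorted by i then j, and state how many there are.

count = 3; pairs: (0,2), (1,3), (2,4)

α = atan 0.4 = 21.80°;  2α = 43.60°
n_0 = (+0.6848, +0.7287)
n_1 = (-0.5287, +0.8488)
n_2 = (-0.9838, -0.1791)
n_3 = (+0.1693, -0.9856)
n_4 = (+0.9928, -0.1199)
  (0,1): δ = 104.86°  ·
  (0,2): δ = 36.46°  ✓
  (0,3): δ = 52.97°  ·
  (0,4): δ = 126.33°  ·
  (1,2): δ = 111.60°  ·
  (1,3): δ = 22.17°  ✓
  (1,4): δ = 51.19°  ·
  (2,3): δ = 90.58°  ·
  (2,4): δ = 17.21°  ✓
  (3,4): δ = 106.63°  ·
antipodal pairs: 3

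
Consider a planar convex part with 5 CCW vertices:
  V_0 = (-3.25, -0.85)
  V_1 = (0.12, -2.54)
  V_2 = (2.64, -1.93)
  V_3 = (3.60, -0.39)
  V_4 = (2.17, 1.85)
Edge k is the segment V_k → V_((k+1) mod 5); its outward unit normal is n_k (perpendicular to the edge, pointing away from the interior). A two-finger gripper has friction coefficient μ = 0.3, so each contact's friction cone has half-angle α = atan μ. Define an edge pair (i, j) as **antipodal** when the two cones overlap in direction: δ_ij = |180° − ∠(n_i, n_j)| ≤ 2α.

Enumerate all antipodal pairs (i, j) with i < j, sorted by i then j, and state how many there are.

count = 3; pairs: (0,3), (1,4), (2,4)

α = atan 0.3 = 16.70°;  2α = 33.40°
n_0 = (-0.4483, -0.8939)
n_1 = (+0.2353, -0.9719)
n_2 = (+0.8486, -0.5290)
n_3 = (+0.8429, +0.5381)
n_4 = (-0.4459, +0.8951)
  (0,1): δ = 139.76°  ·
  (0,2): δ = 95.31°  ·
  (0,3): δ = 30.81°  ✓
  (0,4): δ = 53.11°  ·
  (1,2): δ = 135.55°  ·
  (1,3): δ = 71.05°  ·
  (1,4): δ = 12.87°  ✓
  (2,3): δ = 115.51°  ·
  (2,4): δ = 31.58°  ✓
  (3,4): δ = 96.07°  ·
antipodal pairs: 3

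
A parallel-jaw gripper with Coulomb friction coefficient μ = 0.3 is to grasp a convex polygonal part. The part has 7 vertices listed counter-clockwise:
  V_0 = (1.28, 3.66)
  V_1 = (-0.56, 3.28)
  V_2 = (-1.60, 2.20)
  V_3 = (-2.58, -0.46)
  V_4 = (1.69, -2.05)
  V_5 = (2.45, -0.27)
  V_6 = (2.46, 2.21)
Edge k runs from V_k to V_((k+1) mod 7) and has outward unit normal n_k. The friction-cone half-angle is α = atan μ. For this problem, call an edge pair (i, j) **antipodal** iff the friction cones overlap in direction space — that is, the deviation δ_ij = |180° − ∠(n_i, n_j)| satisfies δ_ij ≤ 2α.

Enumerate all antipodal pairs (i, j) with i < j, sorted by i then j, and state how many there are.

α = atan 0.3 = 16.70°;  2α = 33.40°
n_0 = (-0.2023, +0.9793)
n_1 = (-0.7203, +0.6936)
n_2 = (-0.9383, +0.3457)
n_3 = (-0.3490, -0.9371)
n_4 = (+0.9197, -0.3927)
n_5 = (+1.0000, -0.0040)
n_6 = (+0.7756, +0.6312)
  (0,1): δ = 145.59°  ·
  (0,2): δ = 121.89°  ·
  (0,3): δ = 32.09°  ✓
  (0,4): δ = 55.21°  ·
  (0,5): δ = 78.10°  ·
  (0,6): δ = 117.47°  ·
  (1,2): δ = 156.31°  ·
  (1,3): δ = 66.50°  ·
  (1,4): δ = 20.80°  ✓
  (1,5): δ = 43.69°  ·
  (1,6): δ = 83.06°  ·
  (2,3): δ = 90.20°  ·
  (2,4): δ = 2.90°  ✓
  (2,5): δ = 19.99°  ✓
  (2,6): δ = 59.36°  ·
  (3,4): δ = 92.70°  ·
  (3,5): δ = 69.81°  ·
  (3,6): δ = 30.44°  ✓
  (4,5): δ = 157.11°  ·
  (4,6): δ = 117.74°  ·
  (5,6): δ = 140.63°  ·
antipodal pairs: 5

count = 5; pairs: (0,3), (1,4), (2,4), (2,5), (3,6)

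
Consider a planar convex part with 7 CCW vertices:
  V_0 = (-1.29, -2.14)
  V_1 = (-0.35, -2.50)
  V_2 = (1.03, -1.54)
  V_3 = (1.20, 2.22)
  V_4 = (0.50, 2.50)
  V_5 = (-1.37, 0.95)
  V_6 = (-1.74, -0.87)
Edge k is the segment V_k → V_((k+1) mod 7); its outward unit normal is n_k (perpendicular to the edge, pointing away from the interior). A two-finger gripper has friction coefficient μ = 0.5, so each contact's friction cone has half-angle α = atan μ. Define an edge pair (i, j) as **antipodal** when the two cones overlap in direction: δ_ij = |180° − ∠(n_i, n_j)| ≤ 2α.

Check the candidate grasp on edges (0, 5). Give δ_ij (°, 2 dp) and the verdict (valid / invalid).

δ = 99.46°, invalid

α = atan 0.5 = 26.57°;  2α = 53.13°
edge 0: e_0 = (+0.94, -0.36);  n_0 = (-0.3576, -0.9339)
edge 5: e_5 = (-0.37, -1.82);  n_5 = (-0.9800, +0.1992)
∠(n_0, n_5) = 80.54°
δ = |180° − 80.54°| = 99.46°
99.46° > 2α = 53.13°  →  invalid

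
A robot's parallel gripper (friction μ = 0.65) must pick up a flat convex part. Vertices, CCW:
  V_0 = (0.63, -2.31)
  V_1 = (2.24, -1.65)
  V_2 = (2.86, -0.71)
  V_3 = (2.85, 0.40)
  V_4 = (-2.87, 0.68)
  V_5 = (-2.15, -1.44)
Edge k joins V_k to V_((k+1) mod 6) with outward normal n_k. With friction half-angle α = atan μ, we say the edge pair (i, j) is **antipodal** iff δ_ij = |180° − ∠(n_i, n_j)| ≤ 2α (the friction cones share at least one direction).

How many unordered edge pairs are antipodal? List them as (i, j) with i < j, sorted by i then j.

α = atan 0.65 = 33.02°;  2α = 66.05°
n_0 = (+0.3793, -0.9253)
n_1 = (+0.8348, -0.5506)
n_2 = (+1.0000, +0.0090)
n_3 = (+0.0489, +0.9988)
n_4 = (-0.9469, -0.3216)
n_5 = (-0.2987, -0.9544)
  (0,1): δ = 145.70°  ·
  (0,2): δ = 111.77°  ·
  (0,3): δ = 25.09°  ✓
  (0,4): δ = 86.47°  ·
  (0,5): δ = 140.33°  ·
  (1,2): δ = 146.08°  ·
  (1,3): δ = 59.39°  ✓
  (1,4): δ = 52.17°  ✓
  (1,5): δ = 106.03°  ·
  (2,3): δ = 93.32°  ·
  (2,4): δ = 18.24°  ✓
  (2,5): δ = 72.11°  ·
  (3,4): δ = 68.44°  ·
  (3,5): δ = 14.58°  ✓
  (4,5): δ = 126.14°  ·
antipodal pairs: 5

count = 5; pairs: (0,3), (1,3), (1,4), (2,4), (3,5)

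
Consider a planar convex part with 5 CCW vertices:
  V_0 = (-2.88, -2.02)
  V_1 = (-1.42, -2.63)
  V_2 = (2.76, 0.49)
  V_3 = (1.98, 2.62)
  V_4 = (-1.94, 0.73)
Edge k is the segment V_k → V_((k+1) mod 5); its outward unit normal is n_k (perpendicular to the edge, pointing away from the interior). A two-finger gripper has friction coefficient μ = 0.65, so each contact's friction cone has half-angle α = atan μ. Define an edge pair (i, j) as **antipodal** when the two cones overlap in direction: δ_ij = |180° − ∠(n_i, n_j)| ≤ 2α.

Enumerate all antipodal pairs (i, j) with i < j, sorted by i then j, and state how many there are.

α = atan 0.65 = 33.02°;  2α = 66.05°
n_0 = (-0.3855, -0.9227)
n_1 = (+0.5982, -0.8014)
n_2 = (+0.9390, +0.3439)
n_3 = (-0.4343, +0.9008)
n_4 = (-0.9462, +0.3234)
  (0,1): δ = 120.59°  ·
  (0,2): δ = 47.21°  ✓
  (0,3): δ = 48.42°  ✓
  (0,4): δ = 93.80°  ·
  (1,2): δ = 106.63°  ·
  (1,3): δ = 11.00°  ✓
  (1,4): δ = 34.39°  ✓
  (2,3): δ = 84.37°  ·
  (2,4): δ = 38.98°  ✓
  (3,4): δ = 134.61°  ·
antipodal pairs: 5

count = 5; pairs: (0,2), (0,3), (1,3), (1,4), (2,4)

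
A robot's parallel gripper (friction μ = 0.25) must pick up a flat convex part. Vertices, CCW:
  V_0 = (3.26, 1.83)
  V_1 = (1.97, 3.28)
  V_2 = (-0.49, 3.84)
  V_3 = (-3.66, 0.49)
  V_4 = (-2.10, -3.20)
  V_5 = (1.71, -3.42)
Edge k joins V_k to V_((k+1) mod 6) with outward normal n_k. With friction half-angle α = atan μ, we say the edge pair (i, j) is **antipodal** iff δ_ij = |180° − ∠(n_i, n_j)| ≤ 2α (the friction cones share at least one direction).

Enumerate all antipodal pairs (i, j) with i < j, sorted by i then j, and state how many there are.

count = 3; pairs: (0,3), (1,4), (2,5)

α = atan 0.25 = 14.04°;  2α = 28.07°
n_0 = (+0.7471, +0.6647)
n_1 = (+0.2220, +0.9751)
n_2 = (-0.7264, +0.6873)
n_3 = (-0.9211, -0.3894)
n_4 = (-0.0576, -0.9983)
n_5 = (+0.9591, -0.2832)
  (0,1): δ = 144.48°  ·
  (0,2): δ = 85.08°  ·
  (0,3): δ = 18.74°  ✓
  (0,4): δ = 45.04°  ·
  (0,5): δ = 121.89°  ·
  (1,2): δ = 120.59°  ·
  (1,3): δ = 54.26°  ·
  (1,4): δ = 9.52°  ✓
  (1,5): δ = 86.38°  ·
  (2,3): δ = 113.66°  ·
  (2,4): δ = 49.89°  ·
  (2,5): δ = 26.97°  ✓
  (3,4): δ = 116.22°  ·
  (3,5): δ = 39.37°  ·
  (4,5): δ = 103.14°  ·
antipodal pairs: 3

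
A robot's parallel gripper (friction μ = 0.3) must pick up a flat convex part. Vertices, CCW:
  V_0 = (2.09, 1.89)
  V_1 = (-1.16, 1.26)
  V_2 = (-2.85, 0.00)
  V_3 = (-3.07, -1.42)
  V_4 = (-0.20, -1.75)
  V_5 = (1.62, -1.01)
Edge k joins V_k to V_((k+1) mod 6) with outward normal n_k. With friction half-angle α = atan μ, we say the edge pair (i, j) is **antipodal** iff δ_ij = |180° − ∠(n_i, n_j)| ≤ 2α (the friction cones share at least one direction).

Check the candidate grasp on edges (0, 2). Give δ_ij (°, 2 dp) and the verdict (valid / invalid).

α = atan 0.3 = 16.70°;  2α = 33.40°
edge 0: e_0 = (-3.25, -0.63);  n_0 = (-0.1903, +0.9817)
edge 2: e_2 = (-0.22, -1.42);  n_2 = (-0.9882, +0.1531)
∠(n_0, n_2) = 70.22°
δ = |180° − 70.22°| = 109.78°
109.78° > 2α = 33.40°  →  invalid

δ = 109.78°, invalid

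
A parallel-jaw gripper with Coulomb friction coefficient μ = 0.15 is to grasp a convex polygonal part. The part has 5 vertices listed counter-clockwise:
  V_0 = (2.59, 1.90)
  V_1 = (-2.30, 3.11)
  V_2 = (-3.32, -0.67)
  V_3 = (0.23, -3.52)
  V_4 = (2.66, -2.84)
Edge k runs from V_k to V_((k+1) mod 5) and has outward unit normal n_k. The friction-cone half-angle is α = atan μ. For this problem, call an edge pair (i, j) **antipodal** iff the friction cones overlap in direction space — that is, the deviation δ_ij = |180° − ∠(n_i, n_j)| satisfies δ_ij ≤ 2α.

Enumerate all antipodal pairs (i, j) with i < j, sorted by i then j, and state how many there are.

count = 1; pairs: (1,4)

α = atan 0.15 = 8.53°;  2α = 17.06°
n_0 = (+0.2402, +0.9707)
n_1 = (-0.9655, +0.2605)
n_2 = (-0.6260, -0.7798)
n_3 = (+0.2695, -0.9630)
n_4 = (+0.9999, +0.0148)
  (0,1): δ = 91.20°  ·
  (0,2): δ = 24.86°  ·
  (0,3): δ = 29.53°  ·
  (0,4): δ = 104.74°  ·
  (1,2): δ = 113.66°  ·
  (1,3): δ = 59.27°  ·
  (1,4): δ = 15.95°  ✓
  (2,3): δ = 125.61°  ·
  (2,4): δ = 50.40°  ·
  (3,4): δ = 104.79°  ·
antipodal pairs: 1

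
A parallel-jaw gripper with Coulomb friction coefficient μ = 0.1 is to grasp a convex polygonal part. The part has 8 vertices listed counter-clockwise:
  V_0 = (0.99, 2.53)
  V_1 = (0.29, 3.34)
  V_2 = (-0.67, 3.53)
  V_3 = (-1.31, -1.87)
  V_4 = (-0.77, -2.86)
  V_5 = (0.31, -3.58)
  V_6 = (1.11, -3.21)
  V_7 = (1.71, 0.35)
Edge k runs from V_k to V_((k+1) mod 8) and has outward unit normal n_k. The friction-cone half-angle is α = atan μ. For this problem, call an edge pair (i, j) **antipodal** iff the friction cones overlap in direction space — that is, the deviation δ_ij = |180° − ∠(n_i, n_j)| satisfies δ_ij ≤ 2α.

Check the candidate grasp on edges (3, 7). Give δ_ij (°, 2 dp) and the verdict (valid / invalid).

δ = 10.33°, valid

α = atan 0.1 = 5.71°;  2α = 11.42°
edge 3: e_3 = (+0.54, -0.99);  n_3 = (-0.8779, -0.4789)
edge 7: e_7 = (-0.72, +2.18);  n_7 = (+0.9496, +0.3136)
∠(n_3, n_7) = 169.67°
δ = |180° − 169.67°| = 10.33°
10.33° ≤ 2α = 11.42°  →  valid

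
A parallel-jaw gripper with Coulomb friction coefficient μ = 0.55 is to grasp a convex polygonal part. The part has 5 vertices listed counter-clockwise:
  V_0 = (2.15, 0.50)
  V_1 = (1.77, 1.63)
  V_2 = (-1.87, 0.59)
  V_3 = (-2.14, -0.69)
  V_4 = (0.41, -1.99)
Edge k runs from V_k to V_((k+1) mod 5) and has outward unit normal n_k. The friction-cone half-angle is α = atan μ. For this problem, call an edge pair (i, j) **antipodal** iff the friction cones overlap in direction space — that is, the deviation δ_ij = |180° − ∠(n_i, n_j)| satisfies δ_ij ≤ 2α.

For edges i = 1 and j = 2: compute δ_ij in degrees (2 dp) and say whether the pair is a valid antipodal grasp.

δ = 117.86°, invalid

α = atan 0.55 = 28.81°;  2α = 57.62°
edge 1: e_1 = (-3.64, -1.04);  n_1 = (-0.2747, +0.9615)
edge 2: e_2 = (-0.27, -1.28);  n_2 = (-0.9785, +0.2064)
∠(n_1, n_2) = 62.14°
δ = |180° − 62.14°| = 117.86°
117.86° > 2α = 57.62°  →  invalid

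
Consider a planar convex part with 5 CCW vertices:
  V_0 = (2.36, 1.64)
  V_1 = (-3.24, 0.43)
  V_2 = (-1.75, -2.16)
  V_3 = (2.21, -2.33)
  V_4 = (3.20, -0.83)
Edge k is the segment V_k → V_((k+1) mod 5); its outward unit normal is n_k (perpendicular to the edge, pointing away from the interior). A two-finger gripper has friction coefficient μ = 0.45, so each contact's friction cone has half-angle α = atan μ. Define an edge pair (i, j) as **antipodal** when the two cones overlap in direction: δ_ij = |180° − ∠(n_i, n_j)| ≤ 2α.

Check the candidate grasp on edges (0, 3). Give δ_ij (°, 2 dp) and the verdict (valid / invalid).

α = atan 0.45 = 24.23°;  2α = 48.46°
edge 0: e_0 = (-5.60, -1.21);  n_0 = (-0.2112, +0.9774)
edge 3: e_3 = (+0.99, +1.50);  n_3 = (+0.8346, -0.5508)
∠(n_0, n_3) = 135.62°
δ = |180° − 135.62°| = 44.38°
44.38° ≤ 2α = 48.46°  →  valid

δ = 44.38°, valid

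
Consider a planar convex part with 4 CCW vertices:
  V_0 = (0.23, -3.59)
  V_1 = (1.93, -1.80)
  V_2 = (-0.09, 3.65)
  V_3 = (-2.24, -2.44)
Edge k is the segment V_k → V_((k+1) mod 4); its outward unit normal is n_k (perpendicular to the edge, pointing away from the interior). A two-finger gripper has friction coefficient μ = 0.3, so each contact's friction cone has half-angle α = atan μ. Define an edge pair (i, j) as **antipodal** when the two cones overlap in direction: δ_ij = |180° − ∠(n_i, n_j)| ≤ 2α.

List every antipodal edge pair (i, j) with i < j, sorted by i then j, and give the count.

count = 1; pairs: (0,2)

α = atan 0.3 = 16.70°;  2α = 33.40°
n_0 = (+0.7251, -0.6886)
n_1 = (+0.9377, +0.3475)
n_2 = (-0.9430, +0.3329)
n_3 = (-0.4221, -0.9066)
  (0,1): δ = 116.14°  ·
  (0,2): δ = 24.08°  ✓
  (0,3): δ = 108.56°  ·
  (1,2): δ = 39.78°  ·
  (1,3): δ = 44.70°  ·
  (2,3): δ = 95.52°  ·
antipodal pairs: 1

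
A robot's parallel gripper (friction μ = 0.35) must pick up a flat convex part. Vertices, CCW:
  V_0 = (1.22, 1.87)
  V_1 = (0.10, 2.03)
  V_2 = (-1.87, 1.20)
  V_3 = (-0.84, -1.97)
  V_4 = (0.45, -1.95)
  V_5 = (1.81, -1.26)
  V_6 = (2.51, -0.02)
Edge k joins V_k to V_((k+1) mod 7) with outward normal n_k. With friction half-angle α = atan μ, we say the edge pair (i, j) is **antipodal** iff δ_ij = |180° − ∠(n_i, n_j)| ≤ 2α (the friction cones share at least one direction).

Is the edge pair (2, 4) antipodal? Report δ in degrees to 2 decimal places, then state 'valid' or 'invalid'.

δ = 81.10°, invalid

α = atan 0.35 = 19.29°;  2α = 38.58°
edge 2: e_2 = (+1.03, -3.17);  n_2 = (-0.9511, -0.3090)
edge 4: e_4 = (+1.36, +0.69);  n_4 = (+0.4525, -0.8918)
∠(n_2, n_4) = 98.90°
δ = |180° − 98.90°| = 81.10°
81.10° > 2α = 38.58°  →  invalid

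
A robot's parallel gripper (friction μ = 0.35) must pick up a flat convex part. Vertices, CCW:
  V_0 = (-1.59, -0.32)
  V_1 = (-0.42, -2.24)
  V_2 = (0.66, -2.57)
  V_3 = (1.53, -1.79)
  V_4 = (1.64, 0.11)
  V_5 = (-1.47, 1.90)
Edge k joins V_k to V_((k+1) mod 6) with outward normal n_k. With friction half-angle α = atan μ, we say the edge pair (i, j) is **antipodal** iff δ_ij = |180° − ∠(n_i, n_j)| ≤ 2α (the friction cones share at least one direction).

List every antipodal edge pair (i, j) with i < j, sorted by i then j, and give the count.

count = 4; pairs: (0,3), (0,4), (1,4), (3,5)

α = atan 0.35 = 19.29°;  2α = 38.58°
n_0 = (-0.8539, -0.5204)
n_1 = (-0.2922, -0.9564)
n_2 = (+0.6675, -0.7446)
n_3 = (+0.9983, -0.0578)
n_4 = (+0.4988, +0.8667)
n_5 = (-0.9985, +0.0540)
  (0,1): δ = 138.35°  ·
  (0,2): δ = 79.48°  ·
  (0,3): δ = 34.67°  ✓
  (0,4): δ = 28.72°  ✓
  (0,5): δ = 145.55°  ·
  (1,2): δ = 121.13°  ·
  (1,3): δ = 76.32°  ·
  (1,4): δ = 12.93°  ✓
  (1,5): δ = 103.90°  ·
  (2,3): δ = 135.19°  ·
  (2,4): δ = 71.80°  ·
  (2,5): δ = 45.03°  ·
  (3,4): δ = 116.61°  ·
  (3,5): δ = 0.22°  ✓
  (4,5): δ = 63.17°  ·
antipodal pairs: 4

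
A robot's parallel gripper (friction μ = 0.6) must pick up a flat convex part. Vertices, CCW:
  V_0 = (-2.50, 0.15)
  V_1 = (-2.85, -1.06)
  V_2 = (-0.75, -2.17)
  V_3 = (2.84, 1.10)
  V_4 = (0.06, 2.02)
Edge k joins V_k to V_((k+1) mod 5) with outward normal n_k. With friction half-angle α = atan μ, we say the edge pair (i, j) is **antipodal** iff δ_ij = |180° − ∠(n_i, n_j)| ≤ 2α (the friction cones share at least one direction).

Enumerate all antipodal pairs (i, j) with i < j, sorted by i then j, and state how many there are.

α = atan 0.6 = 30.96°;  2α = 61.93°
n_0 = (-0.9606, +0.2779)
n_1 = (-0.4673, -0.8841)
n_2 = (+0.6734, -0.7393)
n_3 = (+0.3142, +0.9494)
n_4 = (-0.5899, +0.8075)
  (0,1): δ = 101.73°  ·
  (0,2): δ = 31.54°  ✓
  (0,3): δ = 87.82°  ·
  (0,4): δ = 142.28°  ·
  (1,2): δ = 109.81°  ·
  (1,3): δ = 9.55°  ✓
  (1,4): δ = 64.01°  ·
  (2,3): δ = 60.64°  ✓
  (2,4): δ = 6.18°  ✓
  (3,4): δ = 125.54°  ·
antipodal pairs: 4

count = 4; pairs: (0,2), (1,3), (2,3), (2,4)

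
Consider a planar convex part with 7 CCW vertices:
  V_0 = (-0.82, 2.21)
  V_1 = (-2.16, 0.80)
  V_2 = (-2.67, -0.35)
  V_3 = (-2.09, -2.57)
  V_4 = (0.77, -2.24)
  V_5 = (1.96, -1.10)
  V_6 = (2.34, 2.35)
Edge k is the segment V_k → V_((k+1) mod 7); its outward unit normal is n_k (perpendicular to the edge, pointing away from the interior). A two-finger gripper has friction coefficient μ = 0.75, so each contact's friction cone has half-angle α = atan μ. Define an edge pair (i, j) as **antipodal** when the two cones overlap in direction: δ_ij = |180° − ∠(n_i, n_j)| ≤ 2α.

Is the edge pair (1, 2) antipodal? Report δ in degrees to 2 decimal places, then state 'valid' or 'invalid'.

δ = 141.44°, invalid

α = atan 0.75 = 36.87°;  2α = 73.74°
edge 1: e_1 = (-0.51, -1.15);  n_1 = (-0.9141, +0.4054)
edge 2: e_2 = (+0.58, -2.22);  n_2 = (-0.9675, -0.2528)
∠(n_1, n_2) = 38.56°
δ = |180° − 38.56°| = 141.44°
141.44° > 2α = 73.74°  →  invalid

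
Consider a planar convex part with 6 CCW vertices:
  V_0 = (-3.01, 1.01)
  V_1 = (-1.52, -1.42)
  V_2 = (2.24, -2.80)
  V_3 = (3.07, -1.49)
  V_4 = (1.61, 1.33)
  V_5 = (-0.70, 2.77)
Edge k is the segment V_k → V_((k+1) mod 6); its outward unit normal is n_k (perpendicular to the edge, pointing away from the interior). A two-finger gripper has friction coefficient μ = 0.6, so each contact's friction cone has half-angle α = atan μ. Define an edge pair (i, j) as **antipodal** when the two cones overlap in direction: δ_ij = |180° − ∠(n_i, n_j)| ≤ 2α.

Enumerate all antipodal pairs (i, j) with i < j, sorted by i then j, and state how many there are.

count = 6; pairs: (0,3), (0,4), (1,3), (1,4), (1,5), (2,5)

α = atan 0.6 = 30.96°;  2α = 61.93°
n_0 = (-0.8525, -0.5227)
n_1 = (-0.3445, -0.9388)
n_2 = (+0.8447, -0.5352)
n_3 = (+0.8880, +0.4598)
n_4 = (+0.5290, +0.8486)
n_5 = (-0.6060, +0.7954)
  (0,1): δ = 141.67°  ·
  (0,2): δ = 63.87°  ·
  (0,3): δ = 4.14°  ✓
  (0,4): δ = 26.55°  ✓
  (0,5): δ = 95.79°  ·
  (1,2): δ = 102.20°  ·
  (1,3): δ = 42.47°  ✓
  (1,4): δ = 11.78°  ✓
  (1,5): δ = 57.46°  ✓
  (2,3): δ = 120.27°  ·
  (2,4): δ = 89.58°  ·
  (2,5): δ = 20.34°  ✓
  (3,4): δ = 149.31°  ·
  (3,5): δ = 80.07°  ·
  (4,5): δ = 110.76°  ·
antipodal pairs: 6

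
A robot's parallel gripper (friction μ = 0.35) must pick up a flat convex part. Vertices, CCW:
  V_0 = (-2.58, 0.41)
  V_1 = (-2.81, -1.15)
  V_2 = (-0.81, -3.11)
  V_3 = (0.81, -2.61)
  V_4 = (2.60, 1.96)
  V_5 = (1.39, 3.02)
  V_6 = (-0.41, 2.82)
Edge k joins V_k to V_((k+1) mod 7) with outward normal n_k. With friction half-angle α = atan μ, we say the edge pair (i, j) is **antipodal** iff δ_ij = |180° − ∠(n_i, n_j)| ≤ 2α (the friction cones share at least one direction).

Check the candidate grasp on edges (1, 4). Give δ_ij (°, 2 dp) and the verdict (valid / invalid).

α = atan 0.35 = 19.29°;  2α = 38.58°
edge 1: e_1 = (+2.00, -1.96);  n_1 = (-0.6999, -0.7142)
edge 4: e_4 = (-1.21, +1.06);  n_4 = (+0.6589, +0.7522)
∠(n_1, n_4) = 176.80°
δ = |180° − 176.80°| = 3.20°
3.20° ≤ 2α = 38.58°  →  valid

δ = 3.20°, valid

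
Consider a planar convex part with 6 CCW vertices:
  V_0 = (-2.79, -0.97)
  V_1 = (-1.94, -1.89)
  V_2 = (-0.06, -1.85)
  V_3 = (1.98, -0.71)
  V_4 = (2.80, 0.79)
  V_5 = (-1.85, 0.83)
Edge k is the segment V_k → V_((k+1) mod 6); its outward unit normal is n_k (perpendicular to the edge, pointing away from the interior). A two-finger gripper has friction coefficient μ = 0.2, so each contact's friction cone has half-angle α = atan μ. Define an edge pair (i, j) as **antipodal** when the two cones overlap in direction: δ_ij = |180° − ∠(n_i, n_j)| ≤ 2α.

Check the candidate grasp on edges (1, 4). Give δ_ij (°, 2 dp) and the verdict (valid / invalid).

δ = 1.71°, valid

α = atan 0.2 = 11.31°;  2α = 22.62°
edge 1: e_1 = (+1.88, +0.04);  n_1 = (+0.0213, -0.9998)
edge 4: e_4 = (-4.65, +0.04);  n_4 = (+0.0086, +1.0000)
∠(n_1, n_4) = 178.29°
δ = |180° − 178.29°| = 1.71°
1.71° ≤ 2α = 22.62°  →  valid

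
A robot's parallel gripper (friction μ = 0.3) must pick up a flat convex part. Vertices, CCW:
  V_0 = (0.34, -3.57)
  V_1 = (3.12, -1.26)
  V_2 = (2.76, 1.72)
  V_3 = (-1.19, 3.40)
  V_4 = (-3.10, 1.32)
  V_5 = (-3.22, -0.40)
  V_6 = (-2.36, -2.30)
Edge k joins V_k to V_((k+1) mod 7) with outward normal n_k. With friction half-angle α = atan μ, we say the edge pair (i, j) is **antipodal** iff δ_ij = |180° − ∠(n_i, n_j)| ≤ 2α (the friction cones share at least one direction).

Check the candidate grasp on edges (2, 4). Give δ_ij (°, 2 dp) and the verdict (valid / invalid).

δ = 70.95°, invalid

α = atan 0.3 = 16.70°;  2α = 33.40°
edge 2: e_2 = (-3.95, +1.68);  n_2 = (+0.3914, +0.9202)
edge 4: e_4 = (-0.12, -1.72);  n_4 = (-0.9976, +0.0696)
∠(n_2, n_4) = 109.05°
δ = |180° − 109.05°| = 70.95°
70.95° > 2α = 33.40°  →  invalid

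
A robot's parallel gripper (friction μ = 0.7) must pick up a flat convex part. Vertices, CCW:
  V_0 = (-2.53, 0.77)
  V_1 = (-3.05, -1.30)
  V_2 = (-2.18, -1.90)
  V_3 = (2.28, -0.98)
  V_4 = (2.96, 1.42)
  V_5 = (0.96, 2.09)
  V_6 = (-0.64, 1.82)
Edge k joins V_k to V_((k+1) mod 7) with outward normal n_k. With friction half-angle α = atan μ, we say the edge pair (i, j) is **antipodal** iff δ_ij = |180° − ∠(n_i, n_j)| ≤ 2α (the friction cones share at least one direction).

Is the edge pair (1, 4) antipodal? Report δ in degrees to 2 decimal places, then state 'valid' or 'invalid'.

α = atan 0.7 = 34.99°;  2α = 69.98°
edge 1: e_1 = (+0.87, -0.60);  n_1 = (-0.5677, -0.8232)
edge 4: e_4 = (-2.00, +0.67);  n_4 = (+0.3176, +0.9482)
∠(n_1, n_4) = 163.93°
δ = |180° − 163.93°| = 16.07°
16.07° ≤ 2α = 69.98°  →  valid

δ = 16.07°, valid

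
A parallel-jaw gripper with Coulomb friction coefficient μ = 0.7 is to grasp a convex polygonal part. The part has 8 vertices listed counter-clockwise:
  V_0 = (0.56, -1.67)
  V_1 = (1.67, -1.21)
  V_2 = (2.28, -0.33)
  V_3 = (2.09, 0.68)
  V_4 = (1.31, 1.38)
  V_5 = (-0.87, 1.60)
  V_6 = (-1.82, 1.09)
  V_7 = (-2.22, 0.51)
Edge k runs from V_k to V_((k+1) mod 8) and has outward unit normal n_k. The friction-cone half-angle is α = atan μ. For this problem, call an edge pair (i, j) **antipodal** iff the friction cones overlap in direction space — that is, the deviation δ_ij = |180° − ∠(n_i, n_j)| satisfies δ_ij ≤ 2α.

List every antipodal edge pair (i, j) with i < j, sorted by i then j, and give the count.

α = atan 0.7 = 34.99°;  2α = 69.98°
n_0 = (+0.3828, -0.9238)
n_1 = (+0.8219, -0.5697)
n_2 = (+0.9828, +0.1849)
n_3 = (+0.6679, +0.7442)
n_4 = (+0.1004, +0.9949)
n_5 = (-0.4730, +0.8811)
n_6 = (-0.8232, +0.5677)
n_7 = (-0.6171, -0.7869)
  (0,1): δ = 147.24°  ·
  (0,2): δ = 101.86°  ·
  (0,3): δ = 64.42°  ✓
  (0,4): δ = 28.27°  ✓
  (0,5): δ = 5.72°  ✓
  (0,6): δ = 32.90°  ✓
  (0,7): δ = 119.39°  ·
  (1,2): δ = 134.62°  ·
  (1,3): δ = 97.18°  ·
  (1,4): δ = 61.03°  ✓
  (1,5): δ = 27.04°  ✓
  (1,6): δ = 0.14°  ✓
  (1,7): δ = 86.63°  ·
  (2,3): δ = 142.56°  ·
  (2,4): δ = 106.42°  ·
  (2,5): δ = 72.43°  ·
  (2,6): δ = 45.25°  ✓
  (2,7): δ = 41.24°  ✓
  (3,4): δ = 143.86°  ·
  (3,5): δ = 109.87°  ·
  (3,6): δ = 82.69°  ·
  (3,7): δ = 3.80°  ✓
  (4,5): δ = 146.01°  ·
  (4,6): δ = 118.83°  ·
  (4,7): δ = 32.34°  ✓
  (5,6): δ = 152.82°  ·
  (5,7): δ = 66.33°  ✓
  (6,7): δ = 93.51°  ·
antipodal pairs: 12

count = 12; pairs: (0,3), (0,4), (0,5), (0,6), (1,4), (1,5), (1,6), (2,6), (2,7), (3,7), (4,7), (5,7)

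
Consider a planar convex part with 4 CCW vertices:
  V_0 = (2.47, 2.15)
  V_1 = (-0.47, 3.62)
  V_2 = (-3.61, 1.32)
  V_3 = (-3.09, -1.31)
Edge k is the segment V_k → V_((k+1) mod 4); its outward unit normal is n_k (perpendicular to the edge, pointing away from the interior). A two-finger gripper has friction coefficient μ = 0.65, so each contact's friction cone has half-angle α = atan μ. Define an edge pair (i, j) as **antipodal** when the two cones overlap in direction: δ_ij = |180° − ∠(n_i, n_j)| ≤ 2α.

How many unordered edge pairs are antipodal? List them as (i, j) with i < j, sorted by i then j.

count = 3; pairs: (0,2), (0,3), (1,3)

α = atan 0.65 = 33.02°;  2α = 66.05°
n_0 = (+0.4472, +0.8944)
n_1 = (-0.5909, +0.8067)
n_2 = (-0.9810, -0.1940)
n_3 = (+0.5284, -0.8490)
  (0,1): δ = 117.21°  ·
  (0,2): δ = 52.25°  ✓
  (0,3): δ = 58.46°  ✓
  (1,2): δ = 115.04°  ·
  (1,3): δ = 4.33°  ✓
  (2,3): δ = 69.29°  ·
antipodal pairs: 3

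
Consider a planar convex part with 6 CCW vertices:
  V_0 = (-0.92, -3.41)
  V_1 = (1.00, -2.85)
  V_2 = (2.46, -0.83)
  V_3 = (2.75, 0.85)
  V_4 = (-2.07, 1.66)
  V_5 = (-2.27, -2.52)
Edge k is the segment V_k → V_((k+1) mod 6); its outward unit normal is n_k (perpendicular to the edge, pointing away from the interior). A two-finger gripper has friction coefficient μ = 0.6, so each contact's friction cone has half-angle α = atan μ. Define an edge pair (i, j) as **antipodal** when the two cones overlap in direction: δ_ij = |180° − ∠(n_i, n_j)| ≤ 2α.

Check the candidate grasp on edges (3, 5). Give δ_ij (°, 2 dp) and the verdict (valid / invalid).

δ = 23.86°, valid

α = atan 0.6 = 30.96°;  2α = 61.93°
edge 3: e_3 = (-4.82, +0.81);  n_3 = (+0.1657, +0.9862)
edge 5: e_5 = (+1.35, -0.89);  n_5 = (-0.5504, -0.8349)
∠(n_3, n_5) = 156.14°
δ = |180° − 156.14°| = 23.86°
23.86° ≤ 2α = 61.93°  →  valid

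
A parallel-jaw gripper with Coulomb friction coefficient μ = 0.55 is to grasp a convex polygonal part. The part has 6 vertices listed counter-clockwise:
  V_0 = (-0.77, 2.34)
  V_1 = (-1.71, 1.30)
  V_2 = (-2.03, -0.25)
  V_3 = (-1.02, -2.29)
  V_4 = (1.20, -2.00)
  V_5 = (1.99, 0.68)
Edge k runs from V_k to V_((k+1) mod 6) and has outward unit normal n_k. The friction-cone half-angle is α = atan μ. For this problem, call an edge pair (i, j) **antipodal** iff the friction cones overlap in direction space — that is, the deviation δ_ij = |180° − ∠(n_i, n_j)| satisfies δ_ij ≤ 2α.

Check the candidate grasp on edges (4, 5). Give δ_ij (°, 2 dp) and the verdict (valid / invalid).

α = atan 0.55 = 28.81°;  2α = 57.62°
edge 4: e_4 = (+0.79, +2.68);  n_4 = (+0.9592, -0.2827)
edge 5: e_5 = (-2.76, +1.66);  n_5 = (+0.5154, +0.8569)
∠(n_4, n_5) = 75.40°
δ = |180° − 75.40°| = 104.60°
104.60° > 2α = 57.62°  →  invalid

δ = 104.60°, invalid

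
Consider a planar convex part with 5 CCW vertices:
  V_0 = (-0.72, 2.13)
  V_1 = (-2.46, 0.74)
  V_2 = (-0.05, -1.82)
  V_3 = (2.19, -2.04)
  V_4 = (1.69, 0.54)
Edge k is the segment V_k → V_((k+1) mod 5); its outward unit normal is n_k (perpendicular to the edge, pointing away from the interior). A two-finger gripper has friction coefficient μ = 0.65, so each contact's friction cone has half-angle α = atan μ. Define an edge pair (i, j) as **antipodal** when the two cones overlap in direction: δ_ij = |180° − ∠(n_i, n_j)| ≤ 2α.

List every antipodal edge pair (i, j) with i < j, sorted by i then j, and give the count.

count = 5; pairs: (0,2), (0,3), (1,3), (1,4), (2,4)

α = atan 0.65 = 33.02°;  2α = 66.05°
n_0 = (-0.6241, +0.7813)
n_1 = (-0.7281, -0.6855)
n_2 = (-0.0977, -0.9952)
n_3 = (+0.9817, +0.1903)
n_4 = (+0.5507, +0.8347)
  (0,1): δ = 85.35°  ·
  (0,2): δ = 44.23°  ✓
  (0,3): δ = 62.35°  ✓
  (0,4): δ = 107.97°  ·
  (1,2): δ = 138.88°  ·
  (1,3): δ = 32.30°  ✓
  (1,4): δ = 13.31°  ✓
  (2,3): δ = 73.42°  ·
  (2,4): δ = 27.81°  ✓
  (3,4): δ = 134.38°  ·
antipodal pairs: 5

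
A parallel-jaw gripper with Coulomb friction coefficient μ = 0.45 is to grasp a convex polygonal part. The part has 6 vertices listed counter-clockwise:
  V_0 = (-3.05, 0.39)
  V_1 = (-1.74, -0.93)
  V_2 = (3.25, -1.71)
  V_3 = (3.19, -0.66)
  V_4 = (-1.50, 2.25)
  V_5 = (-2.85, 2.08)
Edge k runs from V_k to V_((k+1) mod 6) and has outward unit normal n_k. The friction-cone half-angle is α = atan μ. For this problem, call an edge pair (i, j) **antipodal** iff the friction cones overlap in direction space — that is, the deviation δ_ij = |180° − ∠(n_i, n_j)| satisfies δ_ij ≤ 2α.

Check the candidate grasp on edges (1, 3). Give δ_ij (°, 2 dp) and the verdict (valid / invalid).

α = atan 0.45 = 24.23°;  2α = 48.46°
edge 1: e_1 = (+4.99, -0.78);  n_1 = (-0.1544, -0.9880)
edge 3: e_3 = (-4.69, +2.91);  n_3 = (+0.5272, +0.8497)
∠(n_1, n_3) = 157.07°
δ = |180° − 157.07°| = 22.93°
22.93° ≤ 2α = 48.46°  →  valid

δ = 22.93°, valid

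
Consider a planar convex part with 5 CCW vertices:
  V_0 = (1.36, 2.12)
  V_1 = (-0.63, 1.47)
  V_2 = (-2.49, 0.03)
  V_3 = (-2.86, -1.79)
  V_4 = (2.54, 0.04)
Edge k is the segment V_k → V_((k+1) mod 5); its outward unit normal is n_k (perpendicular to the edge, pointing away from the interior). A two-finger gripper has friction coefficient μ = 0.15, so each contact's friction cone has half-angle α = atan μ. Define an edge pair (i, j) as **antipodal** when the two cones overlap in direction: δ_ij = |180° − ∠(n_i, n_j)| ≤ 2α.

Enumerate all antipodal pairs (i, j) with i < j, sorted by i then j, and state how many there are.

count = 1; pairs: (0,3)

α = atan 0.15 = 8.53°;  2α = 17.06°
n_0 = (-0.3105, +0.9506)
n_1 = (-0.6122, +0.7907)
n_2 = (-0.9800, +0.1992)
n_3 = (+0.3210, -0.9471)
n_4 = (+0.8698, +0.4934)
  (0,1): δ = 160.34°  ·
  (0,2): δ = 119.58°  ·
  (0,3): δ = 0.63°  ✓
  (0,4): δ = 101.48°  ·
  (1,2): δ = 139.24°  ·
  (1,3): δ = 19.03°  ·
  (1,4): δ = 81.82°  ·
  (2,3): δ = 59.79°  ·
  (2,4): δ = 41.06°  ·
  (3,4): δ = 79.15°  ·
antipodal pairs: 1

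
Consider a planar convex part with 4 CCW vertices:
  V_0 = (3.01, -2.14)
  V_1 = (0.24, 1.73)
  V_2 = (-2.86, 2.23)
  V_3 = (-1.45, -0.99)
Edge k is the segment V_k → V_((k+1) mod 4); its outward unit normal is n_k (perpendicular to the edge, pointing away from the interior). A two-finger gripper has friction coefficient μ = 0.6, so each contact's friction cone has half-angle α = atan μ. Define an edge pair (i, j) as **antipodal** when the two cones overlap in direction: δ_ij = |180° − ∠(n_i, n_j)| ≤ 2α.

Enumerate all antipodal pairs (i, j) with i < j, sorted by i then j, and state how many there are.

count = 4; pairs: (0,2), (0,3), (1,2), (1,3)

α = atan 0.6 = 30.96°;  2α = 61.93°
n_0 = (+0.8132, +0.5820)
n_1 = (+0.1592, +0.9872)
n_2 = (-0.9160, -0.4011)
n_3 = (-0.2497, -0.9683)
  (0,1): δ = 134.76°  ·
  (0,2): δ = 11.95°  ✓
  (0,3): δ = 39.95°  ✓
  (1,2): δ = 57.19°  ✓
  (1,3): δ = 5.30°  ✓
  (2,3): δ = 128.11°  ·
antipodal pairs: 4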